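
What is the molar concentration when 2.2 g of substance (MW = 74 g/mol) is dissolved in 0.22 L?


C = (mass / MW) / volume
C = (2.2 / 74) / 0.22
C = 0.1351 M

0.1351 M


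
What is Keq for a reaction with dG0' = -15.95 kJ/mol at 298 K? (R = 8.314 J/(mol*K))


Keq = exp(-dG0 * 1000 / (R * T))
Keq = exp(-(-15.95) * 1000 / (8.314 * 298))
Keq = 625.0017

625.0017


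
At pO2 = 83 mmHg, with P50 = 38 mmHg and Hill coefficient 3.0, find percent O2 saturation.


Y = pO2^n / (P50^n + pO2^n)
Y = 83^3.0 / (38^3.0 + 83^3.0)
Y = 91.24%

91.24%


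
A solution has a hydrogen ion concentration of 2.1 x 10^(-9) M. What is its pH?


pH = -log10([H+])
pH = -log10(2.1 x 10^(-9))
pH = 8.6778

8.6778


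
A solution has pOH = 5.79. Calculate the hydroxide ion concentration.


[OH-] = 10^(-pOH)
[OH-] = 10^(-5.79)
[OH-] = 1.622e-06 M

1.622e-06 M


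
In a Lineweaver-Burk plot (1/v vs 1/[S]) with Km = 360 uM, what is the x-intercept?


x-intercept = -1/Km
= -1/360
= -0.0028 1/uM

-0.0028 1/uM


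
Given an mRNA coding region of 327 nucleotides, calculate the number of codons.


codons = nucleotides / 3
codons = 327 / 3 = 109

109


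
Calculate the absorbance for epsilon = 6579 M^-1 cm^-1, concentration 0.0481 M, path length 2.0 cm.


A = epsilon * c * l
A = 6579 * 0.0481 * 2.0
A = 632.8998

632.8998


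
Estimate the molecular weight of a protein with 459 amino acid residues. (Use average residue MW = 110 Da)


MW = n_residues * 110 Da
MW = 459 * 110
MW = 50490 Da

50490 Da


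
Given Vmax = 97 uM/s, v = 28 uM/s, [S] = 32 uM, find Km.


Km = [S] * (Vmax - v) / v
Km = 32 * (97 - 28) / 28
Km = 78.8571 uM

78.8571 uM


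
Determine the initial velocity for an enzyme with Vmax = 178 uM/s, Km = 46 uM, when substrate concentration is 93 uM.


v = Vmax * [S] / (Km + [S])
v = 178 * 93 / (46 + 93)
v = 119.0935 uM/s

119.0935 uM/s


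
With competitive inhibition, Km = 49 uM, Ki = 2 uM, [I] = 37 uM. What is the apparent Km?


Km_app = Km * (1 + [I]/Ki)
Km_app = 49 * (1 + 37/2)
Km_app = 955.5 uM

955.5 uM


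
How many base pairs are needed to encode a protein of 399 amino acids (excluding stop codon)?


Each amino acid = 1 codon = 3 bp
bp = 399 * 3 = 1197 bp

1197 bp


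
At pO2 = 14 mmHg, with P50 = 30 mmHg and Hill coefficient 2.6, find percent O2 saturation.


Y = pO2^n / (P50^n + pO2^n)
Y = 14^2.6 / (30^2.6 + 14^2.6)
Y = 12.12%

12.12%


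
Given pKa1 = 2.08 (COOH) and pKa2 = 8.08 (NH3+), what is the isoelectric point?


pI = (pKa1 + pKa2) / 2
pI = (2.08 + 8.08) / 2
pI = 5.08

5.08


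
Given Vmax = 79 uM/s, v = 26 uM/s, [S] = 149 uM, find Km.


Km = [S] * (Vmax - v) / v
Km = 149 * (79 - 26) / 26
Km = 303.7308 uM

303.7308 uM


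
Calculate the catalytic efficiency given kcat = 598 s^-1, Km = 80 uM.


Catalytic efficiency = kcat / Km
= 598 / 80
= 7.475 uM^-1*s^-1

7.475 uM^-1*s^-1


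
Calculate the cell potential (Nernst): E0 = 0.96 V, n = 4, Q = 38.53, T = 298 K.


E = E0 - (RT/nF) * ln(Q)
E = 0.96 - (8.314 * 298 / (4 * 96485)) * ln(38.53)
E = 0.9366 V

0.9366 V


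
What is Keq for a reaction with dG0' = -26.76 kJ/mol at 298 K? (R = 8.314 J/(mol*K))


Keq = exp(-dG0 * 1000 / (R * T))
Keq = exp(-(-26.76) * 1000 / (8.314 * 298))
Keq = 49064.7929

49064.7929


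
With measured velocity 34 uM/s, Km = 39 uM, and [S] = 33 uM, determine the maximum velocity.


Vmax = v * (Km + [S]) / [S]
Vmax = 34 * (39 + 33) / 33
Vmax = 74.1818 uM/s

74.1818 uM/s


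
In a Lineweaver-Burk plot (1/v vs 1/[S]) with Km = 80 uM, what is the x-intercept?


x-intercept = -1/Km
= -1/80
= -0.0125 1/uM

-0.0125 1/uM


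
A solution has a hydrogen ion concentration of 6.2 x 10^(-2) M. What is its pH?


pH = -log10([H+])
pH = -log10(6.2 x 10^(-2))
pH = 1.2076

1.2076


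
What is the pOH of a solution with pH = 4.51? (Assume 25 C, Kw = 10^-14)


pOH = 14 - pH
pOH = 14 - 4.51
pOH = 9.49

9.49


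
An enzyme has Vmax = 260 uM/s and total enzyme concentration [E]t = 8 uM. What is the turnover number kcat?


kcat = Vmax / [E]t
kcat = 260 / 8
kcat = 32.5 s^-1

32.5 s^-1


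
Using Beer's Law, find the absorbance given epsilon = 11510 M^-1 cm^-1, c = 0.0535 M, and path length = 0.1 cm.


A = epsilon * c * l
A = 11510 * 0.0535 * 0.1
A = 61.5785

61.5785


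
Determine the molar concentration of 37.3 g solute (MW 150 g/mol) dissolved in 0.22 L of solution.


C = (mass / MW) / volume
C = (37.3 / 150) / 0.22
C = 1.1303 M

1.1303 M


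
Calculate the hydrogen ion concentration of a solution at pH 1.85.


[H+] = 10^(-pH)
[H+] = 10^(-1.85)
[H+] = 0.0141 M

0.0141 M


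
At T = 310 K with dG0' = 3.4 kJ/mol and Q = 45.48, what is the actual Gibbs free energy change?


dG = dG0' + RT * ln(Q) / 1000
dG = 3.4 + 8.314 * 310 * ln(45.48) / 1000
dG = 13.2384 kJ/mol

13.2384 kJ/mol


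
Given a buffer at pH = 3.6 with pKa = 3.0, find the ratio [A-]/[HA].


[A-]/[HA] = 10^(pH - pKa)
= 10^(3.6 - 3.0)
= 3.9811

3.9811


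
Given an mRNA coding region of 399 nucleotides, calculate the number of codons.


codons = nucleotides / 3
codons = 399 / 3 = 133

133


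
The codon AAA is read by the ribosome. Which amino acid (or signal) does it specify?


Standard genetic code lookup.
Codon AAA -> Lys

Lys


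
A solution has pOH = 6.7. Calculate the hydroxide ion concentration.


[OH-] = 10^(-pOH)
[OH-] = 10^(-6.7)
[OH-] = 1.995e-07 M

1.995e-07 M


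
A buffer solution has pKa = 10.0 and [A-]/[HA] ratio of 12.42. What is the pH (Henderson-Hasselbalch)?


pH = pKa + log10([A-]/[HA])
pH = 10.0 + log10(12.42)
pH = 11.0941

11.0941


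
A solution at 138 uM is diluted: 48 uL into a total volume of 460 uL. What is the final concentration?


C2 = C1 * V1 / V2
C2 = 138 * 48 / 460
C2 = 14.4 uM

14.4 uM


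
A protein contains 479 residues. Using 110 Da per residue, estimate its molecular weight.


MW = n_residues * 110 Da
MW = 479 * 110
MW = 52690 Da

52690 Da


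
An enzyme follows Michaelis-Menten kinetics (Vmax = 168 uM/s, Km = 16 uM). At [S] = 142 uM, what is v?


v = Vmax * [S] / (Km + [S])
v = 168 * 142 / (16 + 142)
v = 150.9873 uM/s

150.9873 uM/s


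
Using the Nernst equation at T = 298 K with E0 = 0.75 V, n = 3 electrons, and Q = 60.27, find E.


E = E0 - (RT/nF) * ln(Q)
E = 0.75 - (8.314 * 298 / (3 * 96485)) * ln(60.27)
E = 0.7149 V

0.7149 V


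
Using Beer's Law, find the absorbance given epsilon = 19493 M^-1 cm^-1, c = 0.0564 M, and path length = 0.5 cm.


A = epsilon * c * l
A = 19493 * 0.0564 * 0.5
A = 549.7026

549.7026


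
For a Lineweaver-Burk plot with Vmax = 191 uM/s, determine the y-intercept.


y-intercept = 1/Vmax
= 1/191
= 0.0052 s/uM

0.0052 s/uM


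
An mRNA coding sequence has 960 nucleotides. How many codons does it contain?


codons = nucleotides / 3
codons = 960 / 3 = 320

320


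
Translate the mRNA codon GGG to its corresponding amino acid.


Standard genetic code lookup.
Codon GGG -> Gly

Gly


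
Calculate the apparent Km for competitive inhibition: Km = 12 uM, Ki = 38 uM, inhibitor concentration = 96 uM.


Km_app = Km * (1 + [I]/Ki)
Km_app = 12 * (1 + 96/38)
Km_app = 42.3158 uM

42.3158 uM


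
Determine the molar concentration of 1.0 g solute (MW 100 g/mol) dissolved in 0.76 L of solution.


C = (mass / MW) / volume
C = (1.0 / 100) / 0.76
C = 0.0132 M

0.0132 M


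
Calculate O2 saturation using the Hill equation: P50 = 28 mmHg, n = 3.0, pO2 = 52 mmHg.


Y = pO2^n / (P50^n + pO2^n)
Y = 52^3.0 / (28^3.0 + 52^3.0)
Y = 86.5%

86.5%


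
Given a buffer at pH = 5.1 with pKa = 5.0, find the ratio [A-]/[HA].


[A-]/[HA] = 10^(pH - pKa)
= 10^(5.1 - 5.0)
= 1.2589

1.2589


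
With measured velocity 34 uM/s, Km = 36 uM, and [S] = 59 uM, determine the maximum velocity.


Vmax = v * (Km + [S]) / [S]
Vmax = 34 * (36 + 59) / 59
Vmax = 54.7458 uM/s

54.7458 uM/s


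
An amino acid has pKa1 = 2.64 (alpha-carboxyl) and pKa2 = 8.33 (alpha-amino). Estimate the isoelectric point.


pI = (pKa1 + pKa2) / 2
pI = (2.64 + 8.33) / 2
pI = 5.485

5.485


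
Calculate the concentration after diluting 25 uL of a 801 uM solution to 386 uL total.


C2 = C1 * V1 / V2
C2 = 801 * 25 / 386
C2 = 51.8782 uM

51.8782 uM


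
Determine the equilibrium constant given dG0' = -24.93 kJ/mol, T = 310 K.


Keq = exp(-dG0 * 1000 / (R * T))
Keq = exp(-(-24.93) * 1000 / (8.314 * 310))
Keq = 15879.1688

15879.1688


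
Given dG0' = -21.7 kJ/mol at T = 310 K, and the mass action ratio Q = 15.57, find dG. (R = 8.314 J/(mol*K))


dG = dG0' + RT * ln(Q) / 1000
dG = -21.7 + 8.314 * 310 * ln(15.57) / 1000
dG = -14.6243 kJ/mol

-14.6243 kJ/mol


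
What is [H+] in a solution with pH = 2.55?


[H+] = 10^(-pH)
[H+] = 10^(-2.55)
[H+] = 0.0028 M

0.0028 M


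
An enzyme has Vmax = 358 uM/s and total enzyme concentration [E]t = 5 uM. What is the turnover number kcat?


kcat = Vmax / [E]t
kcat = 358 / 5
kcat = 71.6 s^-1

71.6 s^-1


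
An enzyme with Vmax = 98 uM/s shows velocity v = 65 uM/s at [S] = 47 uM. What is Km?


Km = [S] * (Vmax - v) / v
Km = 47 * (98 - 65) / 65
Km = 23.8615 uM

23.8615 uM


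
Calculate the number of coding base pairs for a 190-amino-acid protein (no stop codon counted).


Each amino acid = 1 codon = 3 bp
bp = 190 * 3 = 570 bp

570 bp


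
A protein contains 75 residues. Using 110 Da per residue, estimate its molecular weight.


MW = n_residues * 110 Da
MW = 75 * 110
MW = 8250 Da

8250 Da


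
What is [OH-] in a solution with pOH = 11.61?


[OH-] = 10^(-pOH)
[OH-] = 10^(-11.61)
[OH-] = 2.455e-12 M

2.455e-12 M


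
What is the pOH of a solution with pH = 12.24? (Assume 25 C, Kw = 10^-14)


pOH = 14 - pH
pOH = 14 - 12.24
pOH = 1.76

1.76


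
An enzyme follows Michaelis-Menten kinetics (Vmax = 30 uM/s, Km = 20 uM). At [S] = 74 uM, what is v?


v = Vmax * [S] / (Km + [S])
v = 30 * 74 / (20 + 74)
v = 23.617 uM/s

23.617 uM/s


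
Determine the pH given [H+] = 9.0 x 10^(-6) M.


pH = -log10([H+])
pH = -log10(9.0 x 10^(-6))
pH = 5.0458

5.0458


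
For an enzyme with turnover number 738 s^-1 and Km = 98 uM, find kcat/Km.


Catalytic efficiency = kcat / Km
= 738 / 98
= 7.5306 uM^-1*s^-1

7.5306 uM^-1*s^-1


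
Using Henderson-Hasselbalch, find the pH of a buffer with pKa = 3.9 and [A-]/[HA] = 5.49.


pH = pKa + log10([A-]/[HA])
pH = 3.9 + log10(5.49)
pH = 4.6396

4.6396


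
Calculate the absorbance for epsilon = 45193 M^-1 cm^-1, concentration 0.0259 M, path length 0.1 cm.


A = epsilon * c * l
A = 45193 * 0.0259 * 0.1
A = 117.0499

117.0499


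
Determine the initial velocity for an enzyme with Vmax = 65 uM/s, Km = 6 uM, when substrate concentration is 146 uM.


v = Vmax * [S] / (Km + [S])
v = 65 * 146 / (6 + 146)
v = 62.4342 uM/s

62.4342 uM/s


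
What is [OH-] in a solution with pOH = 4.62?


[OH-] = 10^(-pOH)
[OH-] = 10^(-4.62)
[OH-] = 2.399e-05 M

2.399e-05 M


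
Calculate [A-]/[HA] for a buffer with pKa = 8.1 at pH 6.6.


[A-]/[HA] = 10^(pH - pKa)
= 10^(6.6 - 8.1)
= 0.0316

0.0316


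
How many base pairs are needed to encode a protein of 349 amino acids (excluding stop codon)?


Each amino acid = 1 codon = 3 bp
bp = 349 * 3 = 1047 bp

1047 bp


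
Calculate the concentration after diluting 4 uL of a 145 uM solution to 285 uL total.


C2 = C1 * V1 / V2
C2 = 145 * 4 / 285
C2 = 2.0351 uM

2.0351 uM


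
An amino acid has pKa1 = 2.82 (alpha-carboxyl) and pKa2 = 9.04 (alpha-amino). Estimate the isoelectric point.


pI = (pKa1 + pKa2) / 2
pI = (2.82 + 9.04) / 2
pI = 5.93

5.93


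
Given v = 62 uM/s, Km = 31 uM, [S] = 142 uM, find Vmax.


Vmax = v * (Km + [S]) / [S]
Vmax = 62 * (31 + 142) / 142
Vmax = 75.5352 uM/s

75.5352 uM/s


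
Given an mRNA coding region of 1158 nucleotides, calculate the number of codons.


codons = nucleotides / 3
codons = 1158 / 3 = 386

386


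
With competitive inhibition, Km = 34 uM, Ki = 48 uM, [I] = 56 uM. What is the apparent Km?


Km_app = Km * (1 + [I]/Ki)
Km_app = 34 * (1 + 56/48)
Km_app = 73.6667 uM

73.6667 uM


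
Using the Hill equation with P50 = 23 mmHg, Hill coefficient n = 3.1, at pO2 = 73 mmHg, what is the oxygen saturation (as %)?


Y = pO2^n / (P50^n + pO2^n)
Y = 73^3.1 / (23^3.1 + 73^3.1)
Y = 97.29%

97.29%


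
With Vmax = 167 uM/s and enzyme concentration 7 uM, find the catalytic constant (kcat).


kcat = Vmax / [E]t
kcat = 167 / 7
kcat = 23.8571 s^-1

23.8571 s^-1


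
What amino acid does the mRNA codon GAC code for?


Standard genetic code lookup.
Codon GAC -> Asp

Asp


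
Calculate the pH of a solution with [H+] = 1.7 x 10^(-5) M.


pH = -log10([H+])
pH = -log10(1.7 x 10^(-5))
pH = 4.7696

4.7696


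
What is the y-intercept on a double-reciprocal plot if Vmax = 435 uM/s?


y-intercept = 1/Vmax
= 1/435
= 0.0023 s/uM

0.0023 s/uM


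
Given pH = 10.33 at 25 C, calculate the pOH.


pOH = 14 - pH
pOH = 14 - 10.33
pOH = 3.67

3.67


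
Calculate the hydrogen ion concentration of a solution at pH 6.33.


[H+] = 10^(-pH)
[H+] = 10^(-6.33)
[H+] = 4.677e-07 M

4.677e-07 M


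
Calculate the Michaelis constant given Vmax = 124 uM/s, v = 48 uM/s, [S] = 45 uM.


Km = [S] * (Vmax - v) / v
Km = 45 * (124 - 48) / 48
Km = 71.25 uM

71.25 uM


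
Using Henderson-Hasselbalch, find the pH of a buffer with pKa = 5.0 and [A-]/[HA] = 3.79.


pH = pKa + log10([A-]/[HA])
pH = 5.0 + log10(3.79)
pH = 5.5786

5.5786


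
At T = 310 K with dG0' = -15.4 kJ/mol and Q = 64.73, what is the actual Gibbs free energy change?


dG = dG0' + RT * ln(Q) / 1000
dG = -15.4 + 8.314 * 310 * ln(64.73) / 1000
dG = -4.6519 kJ/mol

-4.6519 kJ/mol


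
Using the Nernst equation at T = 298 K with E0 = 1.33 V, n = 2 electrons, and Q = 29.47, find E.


E = E0 - (RT/nF) * ln(Q)
E = 1.33 - (8.314 * 298 / (2 * 96485)) * ln(29.47)
E = 1.2866 V

1.2866 V


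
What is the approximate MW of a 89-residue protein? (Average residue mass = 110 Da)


MW = n_residues * 110 Da
MW = 89 * 110
MW = 9790 Da

9790 Da


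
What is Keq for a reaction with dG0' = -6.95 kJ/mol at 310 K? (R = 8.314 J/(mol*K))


Keq = exp(-dG0 * 1000 / (R * T))
Keq = exp(-(-6.95) * 1000 / (8.314 * 310))
Keq = 14.8289

14.8289


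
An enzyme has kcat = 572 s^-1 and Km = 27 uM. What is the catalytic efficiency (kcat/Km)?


Catalytic efficiency = kcat / Km
= 572 / 27
= 21.1852 uM^-1*s^-1

21.1852 uM^-1*s^-1


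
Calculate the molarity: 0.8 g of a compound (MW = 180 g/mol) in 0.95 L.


C = (mass / MW) / volume
C = (0.8 / 180) / 0.95
C = 0.0047 M

0.0047 M


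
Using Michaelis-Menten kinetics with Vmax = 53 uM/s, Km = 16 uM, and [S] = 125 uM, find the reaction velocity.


v = Vmax * [S] / (Km + [S])
v = 53 * 125 / (16 + 125)
v = 46.9858 uM/s

46.9858 uM/s


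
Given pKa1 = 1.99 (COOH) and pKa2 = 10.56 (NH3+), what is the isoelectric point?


pI = (pKa1 + pKa2) / 2
pI = (1.99 + 10.56) / 2
pI = 6.275

6.275


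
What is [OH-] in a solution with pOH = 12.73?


[OH-] = 10^(-pOH)
[OH-] = 10^(-12.73)
[OH-] = 1.862e-13 M

1.862e-13 M


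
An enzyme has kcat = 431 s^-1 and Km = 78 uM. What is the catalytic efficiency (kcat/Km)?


Catalytic efficiency = kcat / Km
= 431 / 78
= 5.5256 uM^-1*s^-1

5.5256 uM^-1*s^-1


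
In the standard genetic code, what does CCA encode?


Standard genetic code lookup.
Codon CCA -> Pro

Pro


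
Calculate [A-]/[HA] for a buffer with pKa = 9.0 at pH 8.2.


[A-]/[HA] = 10^(pH - pKa)
= 10^(8.2 - 9.0)
= 0.1585

0.1585


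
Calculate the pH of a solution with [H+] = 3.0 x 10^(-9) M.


pH = -log10([H+])
pH = -log10(3.0 x 10^(-9))
pH = 8.5229

8.5229


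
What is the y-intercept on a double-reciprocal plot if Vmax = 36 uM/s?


y-intercept = 1/Vmax
= 1/36
= 0.0278 s/uM

0.0278 s/uM


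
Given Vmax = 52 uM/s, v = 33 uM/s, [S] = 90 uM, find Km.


Km = [S] * (Vmax - v) / v
Km = 90 * (52 - 33) / 33
Km = 51.8182 uM

51.8182 uM


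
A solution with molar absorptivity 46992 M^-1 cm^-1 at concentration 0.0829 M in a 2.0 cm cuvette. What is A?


A = epsilon * c * l
A = 46992 * 0.0829 * 2.0
A = 7791.2736

7791.2736


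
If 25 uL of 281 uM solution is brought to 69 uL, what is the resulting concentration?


C2 = C1 * V1 / V2
C2 = 281 * 25 / 69
C2 = 101.8116 uM

101.8116 uM


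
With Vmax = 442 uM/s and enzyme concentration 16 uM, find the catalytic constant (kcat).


kcat = Vmax / [E]t
kcat = 442 / 16
kcat = 27.625 s^-1

27.625 s^-1


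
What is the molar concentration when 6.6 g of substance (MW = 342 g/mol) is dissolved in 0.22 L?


C = (mass / MW) / volume
C = (6.6 / 342) / 0.22
C = 0.0877 M

0.0877 M


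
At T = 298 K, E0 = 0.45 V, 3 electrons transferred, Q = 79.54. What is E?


E = E0 - (RT/nF) * ln(Q)
E = 0.45 - (8.314 * 298 / (3 * 96485)) * ln(79.54)
E = 0.4125 V

0.4125 V


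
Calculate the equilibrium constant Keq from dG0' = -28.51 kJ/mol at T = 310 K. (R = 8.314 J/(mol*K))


Keq = exp(-dG0 * 1000 / (R * T))
Keq = exp(-(-28.51) * 1000 / (8.314 * 310))
Keq = 63690.6081

63690.6081


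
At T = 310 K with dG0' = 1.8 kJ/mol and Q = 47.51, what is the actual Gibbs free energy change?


dG = dG0' + RT * ln(Q) / 1000
dG = 1.8 + 8.314 * 310 * ln(47.51) / 1000
dG = 11.751 kJ/mol

11.751 kJ/mol


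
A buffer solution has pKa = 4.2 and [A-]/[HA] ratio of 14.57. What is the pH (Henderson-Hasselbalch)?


pH = pKa + log10([A-]/[HA])
pH = 4.2 + log10(14.57)
pH = 5.3635

5.3635


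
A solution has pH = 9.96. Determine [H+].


[H+] = 10^(-pH)
[H+] = 10^(-9.96)
[H+] = 1.096e-10 M

1.096e-10 M


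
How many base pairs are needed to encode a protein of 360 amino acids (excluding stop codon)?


Each amino acid = 1 codon = 3 bp
bp = 360 * 3 = 1080 bp

1080 bp


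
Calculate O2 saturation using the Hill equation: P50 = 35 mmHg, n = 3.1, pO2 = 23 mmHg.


Y = pO2^n / (P50^n + pO2^n)
Y = 23^3.1 / (35^3.1 + 23^3.1)
Y = 21.39%

21.39%


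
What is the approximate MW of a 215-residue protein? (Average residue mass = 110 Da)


MW = n_residues * 110 Da
MW = 215 * 110
MW = 23650 Da

23650 Da


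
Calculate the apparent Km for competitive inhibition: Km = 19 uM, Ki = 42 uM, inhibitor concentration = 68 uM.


Km_app = Km * (1 + [I]/Ki)
Km_app = 19 * (1 + 68/42)
Km_app = 49.7619 uM

49.7619 uM


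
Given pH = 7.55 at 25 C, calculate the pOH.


pOH = 14 - pH
pOH = 14 - 7.55
pOH = 6.45

6.45


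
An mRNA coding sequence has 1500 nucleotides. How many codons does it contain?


codons = nucleotides / 3
codons = 1500 / 3 = 500

500


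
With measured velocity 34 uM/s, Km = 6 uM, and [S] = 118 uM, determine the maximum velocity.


Vmax = v * (Km + [S]) / [S]
Vmax = 34 * (6 + 118) / 118
Vmax = 35.7288 uM/s

35.7288 uM/s


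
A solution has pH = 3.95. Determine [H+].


[H+] = 10^(-pH)
[H+] = 10^(-3.95)
[H+] = 1.122e-04 M

1.122e-04 M


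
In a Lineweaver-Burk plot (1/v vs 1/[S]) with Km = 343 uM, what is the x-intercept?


x-intercept = -1/Km
= -1/343
= -0.0029 1/uM

-0.0029 1/uM


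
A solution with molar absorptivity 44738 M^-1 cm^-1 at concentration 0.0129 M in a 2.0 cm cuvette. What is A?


A = epsilon * c * l
A = 44738 * 0.0129 * 2.0
A = 1154.2404

1154.2404


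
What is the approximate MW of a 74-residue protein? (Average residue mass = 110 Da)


MW = n_residues * 110 Da
MW = 74 * 110
MW = 8140 Da

8140 Da


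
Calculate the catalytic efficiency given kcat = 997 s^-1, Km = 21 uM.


Catalytic efficiency = kcat / Km
= 997 / 21
= 47.4762 uM^-1*s^-1

47.4762 uM^-1*s^-1


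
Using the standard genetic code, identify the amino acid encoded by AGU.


Standard genetic code lookup.
Codon AGU -> Ser

Ser


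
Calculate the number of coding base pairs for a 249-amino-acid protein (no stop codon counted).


Each amino acid = 1 codon = 3 bp
bp = 249 * 3 = 747 bp

747 bp


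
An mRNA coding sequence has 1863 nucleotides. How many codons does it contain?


codons = nucleotides / 3
codons = 1863 / 3 = 621

621


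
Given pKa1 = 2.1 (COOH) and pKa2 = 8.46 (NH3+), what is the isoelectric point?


pI = (pKa1 + pKa2) / 2
pI = (2.1 + 8.46) / 2
pI = 5.28

5.28


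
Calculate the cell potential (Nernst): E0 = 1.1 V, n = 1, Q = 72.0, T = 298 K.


E = E0 - (RT/nF) * ln(Q)
E = 1.1 - (8.314 * 298 / (1 * 96485)) * ln(72.0)
E = 0.9902 V

0.9902 V


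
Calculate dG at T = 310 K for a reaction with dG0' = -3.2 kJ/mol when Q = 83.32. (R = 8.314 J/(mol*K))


dG = dG0' + RT * ln(Q) / 1000
dG = -3.2 + 8.314 * 310 * ln(83.32) / 1000
dG = 8.1988 kJ/mol

8.1988 kJ/mol


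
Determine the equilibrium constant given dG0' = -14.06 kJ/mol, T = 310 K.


Keq = exp(-dG0 * 1000 / (R * T))
Keq = exp(-(-14.06) * 1000 / (8.314 * 310))
Keq = 233.9803

233.9803


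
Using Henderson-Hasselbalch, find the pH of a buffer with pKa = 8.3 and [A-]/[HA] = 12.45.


pH = pKa + log10([A-]/[HA])
pH = 8.3 + log10(12.45)
pH = 9.3952

9.3952


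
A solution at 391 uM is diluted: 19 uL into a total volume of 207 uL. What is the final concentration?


C2 = C1 * V1 / V2
C2 = 391 * 19 / 207
C2 = 35.8889 uM

35.8889 uM


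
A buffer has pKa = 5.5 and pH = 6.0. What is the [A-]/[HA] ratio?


[A-]/[HA] = 10^(pH - pKa)
= 10^(6.0 - 5.5)
= 3.1623

3.1623


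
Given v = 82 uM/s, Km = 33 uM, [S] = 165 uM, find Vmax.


Vmax = v * (Km + [S]) / [S]
Vmax = 82 * (33 + 165) / 165
Vmax = 98.4 uM/s

98.4 uM/s


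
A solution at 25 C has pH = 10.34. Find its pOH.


pOH = 14 - pH
pOH = 14 - 10.34
pOH = 3.66

3.66


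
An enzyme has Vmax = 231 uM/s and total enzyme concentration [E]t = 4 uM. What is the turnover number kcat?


kcat = Vmax / [E]t
kcat = 231 / 4
kcat = 57.75 s^-1

57.75 s^-1


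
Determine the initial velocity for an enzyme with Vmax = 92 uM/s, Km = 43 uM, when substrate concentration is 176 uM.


v = Vmax * [S] / (Km + [S])
v = 92 * 176 / (43 + 176)
v = 73.9361 uM/s

73.9361 uM/s


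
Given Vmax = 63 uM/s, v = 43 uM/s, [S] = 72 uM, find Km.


Km = [S] * (Vmax - v) / v
Km = 72 * (63 - 43) / 43
Km = 33.4884 uM

33.4884 uM


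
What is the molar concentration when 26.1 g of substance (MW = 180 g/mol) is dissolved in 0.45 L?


C = (mass / MW) / volume
C = (26.1 / 180) / 0.45
C = 0.3222 M

0.3222 M


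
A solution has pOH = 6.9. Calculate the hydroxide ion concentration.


[OH-] = 10^(-pOH)
[OH-] = 10^(-6.9)
[OH-] = 1.259e-07 M

1.259e-07 M


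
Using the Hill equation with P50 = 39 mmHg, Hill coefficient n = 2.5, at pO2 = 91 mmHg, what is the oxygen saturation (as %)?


Y = pO2^n / (P50^n + pO2^n)
Y = 91^2.5 / (39^2.5 + 91^2.5)
Y = 89.27%

89.27%


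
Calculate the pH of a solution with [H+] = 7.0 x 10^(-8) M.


pH = -log10([H+])
pH = -log10(7.0 x 10^(-8))
pH = 7.1549

7.1549


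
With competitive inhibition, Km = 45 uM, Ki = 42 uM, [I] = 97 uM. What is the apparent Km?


Km_app = Km * (1 + [I]/Ki)
Km_app = 45 * (1 + 97/42)
Km_app = 148.9286 uM

148.9286 uM


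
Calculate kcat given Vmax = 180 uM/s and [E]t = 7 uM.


kcat = Vmax / [E]t
kcat = 180 / 7
kcat = 25.7143 s^-1

25.7143 s^-1


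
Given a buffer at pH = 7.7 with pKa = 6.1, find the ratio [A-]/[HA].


[A-]/[HA] = 10^(pH - pKa)
= 10^(7.7 - 6.1)
= 39.8107

39.8107


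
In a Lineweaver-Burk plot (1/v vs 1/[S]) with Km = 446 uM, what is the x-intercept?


x-intercept = -1/Km
= -1/446
= -0.0022 1/uM

-0.0022 1/uM


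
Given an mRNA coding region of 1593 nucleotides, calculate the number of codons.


codons = nucleotides / 3
codons = 1593 / 3 = 531

531


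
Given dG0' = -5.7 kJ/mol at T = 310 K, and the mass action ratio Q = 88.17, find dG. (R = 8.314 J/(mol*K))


dG = dG0' + RT * ln(Q) / 1000
dG = -5.7 + 8.314 * 310 * ln(88.17) / 1000
dG = 5.8446 kJ/mol

5.8446 kJ/mol


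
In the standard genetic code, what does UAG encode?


Standard genetic code lookup.
Codon UAG -> Stop

Stop


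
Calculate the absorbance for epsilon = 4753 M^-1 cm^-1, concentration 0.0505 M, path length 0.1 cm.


A = epsilon * c * l
A = 4753 * 0.0505 * 0.1
A = 24.0027

24.0027


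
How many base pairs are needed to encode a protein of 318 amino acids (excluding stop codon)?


Each amino acid = 1 codon = 3 bp
bp = 318 * 3 = 954 bp

954 bp


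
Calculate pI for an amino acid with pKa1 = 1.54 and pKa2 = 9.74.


pI = (pKa1 + pKa2) / 2
pI = (1.54 + 9.74) / 2
pI = 5.64

5.64


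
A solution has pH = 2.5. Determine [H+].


[H+] = 10^(-pH)
[H+] = 10^(-2.5)
[H+] = 0.0032 M

0.0032 M


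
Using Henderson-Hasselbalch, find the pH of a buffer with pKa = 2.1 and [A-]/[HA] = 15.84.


pH = pKa + log10([A-]/[HA])
pH = 2.1 + log10(15.84)
pH = 3.2998

3.2998


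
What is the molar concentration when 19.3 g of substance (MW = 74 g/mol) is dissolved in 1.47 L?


C = (mass / MW) / volume
C = (19.3 / 74) / 1.47
C = 0.1774 M

0.1774 M


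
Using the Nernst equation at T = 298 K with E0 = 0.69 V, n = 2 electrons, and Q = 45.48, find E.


E = E0 - (RT/nF) * ln(Q)
E = 0.69 - (8.314 * 298 / (2 * 96485)) * ln(45.48)
E = 0.641 V

0.641 V


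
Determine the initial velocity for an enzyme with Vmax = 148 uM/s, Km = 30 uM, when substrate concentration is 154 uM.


v = Vmax * [S] / (Km + [S])
v = 148 * 154 / (30 + 154)
v = 123.8696 uM/s

123.8696 uM/s


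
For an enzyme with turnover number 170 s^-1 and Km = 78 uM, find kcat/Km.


Catalytic efficiency = kcat / Km
= 170 / 78
= 2.1795 uM^-1*s^-1

2.1795 uM^-1*s^-1


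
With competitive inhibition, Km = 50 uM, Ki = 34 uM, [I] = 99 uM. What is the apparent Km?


Km_app = Km * (1 + [I]/Ki)
Km_app = 50 * (1 + 99/34)
Km_app = 195.5882 uM

195.5882 uM


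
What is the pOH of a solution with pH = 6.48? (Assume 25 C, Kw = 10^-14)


pOH = 14 - pH
pOH = 14 - 6.48
pOH = 7.52

7.52


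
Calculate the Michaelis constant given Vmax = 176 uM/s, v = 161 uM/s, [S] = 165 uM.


Km = [S] * (Vmax - v) / v
Km = 165 * (176 - 161) / 161
Km = 15.3727 uM

15.3727 uM


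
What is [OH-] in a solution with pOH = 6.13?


[OH-] = 10^(-pOH)
[OH-] = 10^(-6.13)
[OH-] = 7.413e-07 M

7.413e-07 M


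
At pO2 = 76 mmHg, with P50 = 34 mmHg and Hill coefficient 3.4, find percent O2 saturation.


Y = pO2^n / (P50^n + pO2^n)
Y = 76^3.4 / (34^3.4 + 76^3.4)
Y = 93.91%

93.91%


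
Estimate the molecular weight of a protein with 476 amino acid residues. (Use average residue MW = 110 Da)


MW = n_residues * 110 Da
MW = 476 * 110
MW = 52360 Da

52360 Da


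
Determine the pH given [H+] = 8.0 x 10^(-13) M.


pH = -log10([H+])
pH = -log10(8.0 x 10^(-13))
pH = 12.0969

12.0969


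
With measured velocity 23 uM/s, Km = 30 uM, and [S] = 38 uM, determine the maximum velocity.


Vmax = v * (Km + [S]) / [S]
Vmax = 23 * (30 + 38) / 38
Vmax = 41.1579 uM/s

41.1579 uM/s


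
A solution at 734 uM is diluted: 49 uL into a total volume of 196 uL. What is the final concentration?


C2 = C1 * V1 / V2
C2 = 734 * 49 / 196
C2 = 183.5 uM

183.5 uM


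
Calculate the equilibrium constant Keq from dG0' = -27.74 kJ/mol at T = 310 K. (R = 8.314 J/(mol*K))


Keq = exp(-dG0 * 1000 / (R * T))
Keq = exp(-(-27.74) * 1000 / (8.314 * 310))
Keq = 47241.8181

47241.8181


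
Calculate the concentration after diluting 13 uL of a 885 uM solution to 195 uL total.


C2 = C1 * V1 / V2
C2 = 885 * 13 / 195
C2 = 59.0 uM

59.0 uM


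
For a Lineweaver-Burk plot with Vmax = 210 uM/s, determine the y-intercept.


y-intercept = 1/Vmax
= 1/210
= 0.0048 s/uM

0.0048 s/uM


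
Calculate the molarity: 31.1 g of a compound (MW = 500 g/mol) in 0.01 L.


C = (mass / MW) / volume
C = (31.1 / 500) / 0.01
C = 6.22 M

6.22 M


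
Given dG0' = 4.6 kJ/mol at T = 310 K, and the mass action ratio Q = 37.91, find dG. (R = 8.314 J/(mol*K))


dG = dG0' + RT * ln(Q) / 1000
dG = 4.6 + 8.314 * 310 * ln(37.91) / 1000
dG = 13.9692 kJ/mol

13.9692 kJ/mol


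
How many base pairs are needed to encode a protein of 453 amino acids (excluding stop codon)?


Each amino acid = 1 codon = 3 bp
bp = 453 * 3 = 1359 bp

1359 bp


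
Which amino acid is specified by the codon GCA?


Standard genetic code lookup.
Codon GCA -> Ala

Ala


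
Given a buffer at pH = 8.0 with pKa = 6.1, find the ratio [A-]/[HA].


[A-]/[HA] = 10^(pH - pKa)
= 10^(8.0 - 6.1)
= 79.4328

79.4328


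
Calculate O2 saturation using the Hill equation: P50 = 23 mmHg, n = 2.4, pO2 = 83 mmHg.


Y = pO2^n / (P50^n + pO2^n)
Y = 83^2.4 / (23^2.4 + 83^2.4)
Y = 95.61%

95.61%


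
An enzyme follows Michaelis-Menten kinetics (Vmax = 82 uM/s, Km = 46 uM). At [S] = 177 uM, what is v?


v = Vmax * [S] / (Km + [S])
v = 82 * 177 / (46 + 177)
v = 65.0852 uM/s

65.0852 uM/s


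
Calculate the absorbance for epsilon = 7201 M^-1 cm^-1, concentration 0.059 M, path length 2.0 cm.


A = epsilon * c * l
A = 7201 * 0.059 * 2.0
A = 849.718

849.718


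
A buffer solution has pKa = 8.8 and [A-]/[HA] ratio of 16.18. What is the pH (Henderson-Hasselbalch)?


pH = pKa + log10([A-]/[HA])
pH = 8.8 + log10(16.18)
pH = 10.009

10.009


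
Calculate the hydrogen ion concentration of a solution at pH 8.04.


[H+] = 10^(-pH)
[H+] = 10^(-8.04)
[H+] = 9.120e-09 M

9.120e-09 M


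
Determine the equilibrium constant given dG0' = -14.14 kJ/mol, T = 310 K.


Keq = exp(-dG0 * 1000 / (R * T))
Keq = exp(-(-14.14) * 1000 / (8.314 * 310))
Keq = 241.3569

241.3569


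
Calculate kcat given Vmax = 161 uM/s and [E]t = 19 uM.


kcat = Vmax / [E]t
kcat = 161 / 19
kcat = 8.4737 s^-1

8.4737 s^-1


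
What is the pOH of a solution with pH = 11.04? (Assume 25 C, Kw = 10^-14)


pOH = 14 - pH
pOH = 14 - 11.04
pOH = 2.96

2.96


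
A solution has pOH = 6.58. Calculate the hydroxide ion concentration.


[OH-] = 10^(-pOH)
[OH-] = 10^(-6.58)
[OH-] = 2.630e-07 M

2.630e-07 M


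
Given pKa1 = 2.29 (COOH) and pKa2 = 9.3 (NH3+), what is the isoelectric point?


pI = (pKa1 + pKa2) / 2
pI = (2.29 + 9.3) / 2
pI = 5.795

5.795


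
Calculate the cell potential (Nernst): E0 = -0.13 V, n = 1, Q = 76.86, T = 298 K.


E = E0 - (RT/nF) * ln(Q)
E = -0.13 - (8.314 * 298 / (1 * 96485)) * ln(76.86)
E = -0.2415 V

-0.2415 V


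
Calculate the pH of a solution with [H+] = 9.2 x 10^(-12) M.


pH = -log10([H+])
pH = -log10(9.2 x 10^(-12))
pH = 11.0362

11.0362


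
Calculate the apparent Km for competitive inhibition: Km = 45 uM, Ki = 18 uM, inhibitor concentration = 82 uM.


Km_app = Km * (1 + [I]/Ki)
Km_app = 45 * (1 + 82/18)
Km_app = 250.0 uM

250.0 uM


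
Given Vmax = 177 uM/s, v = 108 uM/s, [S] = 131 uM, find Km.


Km = [S] * (Vmax - v) / v
Km = 131 * (177 - 108) / 108
Km = 83.6944 uM

83.6944 uM


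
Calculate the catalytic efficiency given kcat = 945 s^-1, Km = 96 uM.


Catalytic efficiency = kcat / Km
= 945 / 96
= 9.8438 uM^-1*s^-1

9.8438 uM^-1*s^-1


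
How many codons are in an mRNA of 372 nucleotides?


codons = nucleotides / 3
codons = 372 / 3 = 124

124


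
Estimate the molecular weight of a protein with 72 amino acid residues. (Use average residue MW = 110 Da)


MW = n_residues * 110 Da
MW = 72 * 110
MW = 7920 Da

7920 Da


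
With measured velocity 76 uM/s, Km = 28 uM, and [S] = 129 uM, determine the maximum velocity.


Vmax = v * (Km + [S]) / [S]
Vmax = 76 * (28 + 129) / 129
Vmax = 92.4961 uM/s

92.4961 uM/s


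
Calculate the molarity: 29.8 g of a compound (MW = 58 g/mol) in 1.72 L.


C = (mass / MW) / volume
C = (29.8 / 58) / 1.72
C = 0.2987 M

0.2987 M


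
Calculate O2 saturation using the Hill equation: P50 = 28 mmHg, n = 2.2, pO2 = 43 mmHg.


Y = pO2^n / (P50^n + pO2^n)
Y = 43^2.2 / (28^2.2 + 43^2.2)
Y = 71.99%

71.99%


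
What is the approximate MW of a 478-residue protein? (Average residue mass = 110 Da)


MW = n_residues * 110 Da
MW = 478 * 110
MW = 52580 Da

52580 Da


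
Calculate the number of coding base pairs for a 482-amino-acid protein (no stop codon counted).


Each amino acid = 1 codon = 3 bp
bp = 482 * 3 = 1446 bp

1446 bp


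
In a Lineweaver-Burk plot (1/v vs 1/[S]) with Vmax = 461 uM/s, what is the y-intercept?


y-intercept = 1/Vmax
= 1/461
= 0.0022 s/uM

0.0022 s/uM


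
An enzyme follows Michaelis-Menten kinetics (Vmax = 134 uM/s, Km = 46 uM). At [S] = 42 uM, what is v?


v = Vmax * [S] / (Km + [S])
v = 134 * 42 / (46 + 42)
v = 63.9545 uM/s

63.9545 uM/s


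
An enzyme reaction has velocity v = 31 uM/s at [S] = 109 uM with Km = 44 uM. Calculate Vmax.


Vmax = v * (Km + [S]) / [S]
Vmax = 31 * (44 + 109) / 109
Vmax = 43.5138 uM/s

43.5138 uM/s


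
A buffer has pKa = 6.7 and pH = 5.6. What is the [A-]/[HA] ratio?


[A-]/[HA] = 10^(pH - pKa)
= 10^(5.6 - 6.7)
= 0.0794

0.0794


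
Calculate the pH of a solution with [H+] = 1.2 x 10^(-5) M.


pH = -log10([H+])
pH = -log10(1.2 x 10^(-5))
pH = 4.9208

4.9208


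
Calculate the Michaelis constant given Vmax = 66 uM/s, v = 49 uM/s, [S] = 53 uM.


Km = [S] * (Vmax - v) / v
Km = 53 * (66 - 49) / 49
Km = 18.3878 uM

18.3878 uM


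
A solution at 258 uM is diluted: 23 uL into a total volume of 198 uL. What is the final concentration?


C2 = C1 * V1 / V2
C2 = 258 * 23 / 198
C2 = 29.9697 uM

29.9697 uM


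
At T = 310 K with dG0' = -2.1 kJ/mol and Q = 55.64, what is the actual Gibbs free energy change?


dG = dG0' + RT * ln(Q) / 1000
dG = -2.1 + 8.314 * 310 * ln(55.64) / 1000
dG = 8.2581 kJ/mol

8.2581 kJ/mol


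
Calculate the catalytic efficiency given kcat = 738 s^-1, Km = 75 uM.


Catalytic efficiency = kcat / Km
= 738 / 75
= 9.84 uM^-1*s^-1

9.84 uM^-1*s^-1


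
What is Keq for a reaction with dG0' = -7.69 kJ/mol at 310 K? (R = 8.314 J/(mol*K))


Keq = exp(-dG0 * 1000 / (R * T))
Keq = exp(-(-7.69) * 1000 / (8.314 * 310))
Keq = 19.7607

19.7607


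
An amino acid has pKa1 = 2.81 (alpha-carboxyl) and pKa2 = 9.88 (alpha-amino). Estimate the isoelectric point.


pI = (pKa1 + pKa2) / 2
pI = (2.81 + 9.88) / 2
pI = 6.345

6.345


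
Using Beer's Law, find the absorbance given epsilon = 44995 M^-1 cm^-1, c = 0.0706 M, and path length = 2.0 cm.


A = epsilon * c * l
A = 44995 * 0.0706 * 2.0
A = 6353.294

6353.294


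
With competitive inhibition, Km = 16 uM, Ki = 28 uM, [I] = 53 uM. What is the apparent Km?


Km_app = Km * (1 + [I]/Ki)
Km_app = 16 * (1 + 53/28)
Km_app = 46.2857 uM

46.2857 uM


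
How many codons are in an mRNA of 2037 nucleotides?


codons = nucleotides / 3
codons = 2037 / 3 = 679

679


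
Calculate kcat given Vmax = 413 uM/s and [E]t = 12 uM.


kcat = Vmax / [E]t
kcat = 413 / 12
kcat = 34.4167 s^-1

34.4167 s^-1


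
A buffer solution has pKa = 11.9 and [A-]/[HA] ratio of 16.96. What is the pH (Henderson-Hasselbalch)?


pH = pKa + log10([A-]/[HA])
pH = 11.9 + log10(16.96)
pH = 13.1294

13.1294


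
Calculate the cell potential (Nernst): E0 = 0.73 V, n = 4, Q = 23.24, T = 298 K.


E = E0 - (RT/nF) * ln(Q)
E = 0.73 - (8.314 * 298 / (4 * 96485)) * ln(23.24)
E = 0.7098 V

0.7098 V


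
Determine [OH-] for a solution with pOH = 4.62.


[OH-] = 10^(-pOH)
[OH-] = 10^(-4.62)
[OH-] = 2.399e-05 M

2.399e-05 M


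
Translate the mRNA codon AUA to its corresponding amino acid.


Standard genetic code lookup.
Codon AUA -> Ile

Ile


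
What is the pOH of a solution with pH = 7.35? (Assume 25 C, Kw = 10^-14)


pOH = 14 - pH
pOH = 14 - 7.35
pOH = 6.65

6.65


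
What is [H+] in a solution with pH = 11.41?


[H+] = 10^(-pH)
[H+] = 10^(-11.41)
[H+] = 3.890e-12 M

3.890e-12 M


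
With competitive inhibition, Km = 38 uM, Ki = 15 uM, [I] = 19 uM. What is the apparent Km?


Km_app = Km * (1 + [I]/Ki)
Km_app = 38 * (1 + 19/15)
Km_app = 86.1333 uM

86.1333 uM


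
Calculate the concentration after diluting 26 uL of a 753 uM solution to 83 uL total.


C2 = C1 * V1 / V2
C2 = 753 * 26 / 83
C2 = 235.8795 uM

235.8795 uM


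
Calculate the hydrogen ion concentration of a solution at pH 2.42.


[H+] = 10^(-pH)
[H+] = 10^(-2.42)
[H+] = 0.0038 M

0.0038 M


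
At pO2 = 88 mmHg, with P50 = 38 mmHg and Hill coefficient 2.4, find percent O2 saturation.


Y = pO2^n / (P50^n + pO2^n)
Y = 88^2.4 / (38^2.4 + 88^2.4)
Y = 88.24%

88.24%


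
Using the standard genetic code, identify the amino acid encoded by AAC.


Standard genetic code lookup.
Codon AAC -> Asn

Asn


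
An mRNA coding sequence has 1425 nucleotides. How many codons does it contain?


codons = nucleotides / 3
codons = 1425 / 3 = 475

475


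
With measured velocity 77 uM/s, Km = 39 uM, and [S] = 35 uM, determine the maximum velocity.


Vmax = v * (Km + [S]) / [S]
Vmax = 77 * (39 + 35) / 35
Vmax = 162.8 uM/s

162.8 uM/s


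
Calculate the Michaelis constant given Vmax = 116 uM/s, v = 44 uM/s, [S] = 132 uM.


Km = [S] * (Vmax - v) / v
Km = 132 * (116 - 44) / 44
Km = 216.0 uM

216.0 uM


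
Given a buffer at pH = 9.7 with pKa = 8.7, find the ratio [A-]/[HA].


[A-]/[HA] = 10^(pH - pKa)
= 10^(9.7 - 8.7)
= 10.0

10.0


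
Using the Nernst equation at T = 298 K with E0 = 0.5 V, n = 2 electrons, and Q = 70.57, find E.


E = E0 - (RT/nF) * ln(Q)
E = 0.5 - (8.314 * 298 / (2 * 96485)) * ln(70.57)
E = 0.4453 V

0.4453 V


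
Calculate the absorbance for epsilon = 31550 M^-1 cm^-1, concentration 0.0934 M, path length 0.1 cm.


A = epsilon * c * l
A = 31550 * 0.0934 * 0.1
A = 294.677

294.677


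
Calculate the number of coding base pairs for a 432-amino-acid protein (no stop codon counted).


Each amino acid = 1 codon = 3 bp
bp = 432 * 3 = 1296 bp

1296 bp


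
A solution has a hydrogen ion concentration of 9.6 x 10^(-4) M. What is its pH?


pH = -log10([H+])
pH = -log10(9.6 x 10^(-4))
pH = 3.0177

3.0177


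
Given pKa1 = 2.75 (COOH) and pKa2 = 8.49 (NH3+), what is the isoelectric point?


pI = (pKa1 + pKa2) / 2
pI = (2.75 + 8.49) / 2
pI = 5.62

5.62


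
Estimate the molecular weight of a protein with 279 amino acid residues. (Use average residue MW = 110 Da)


MW = n_residues * 110 Da
MW = 279 * 110
MW = 30690 Da

30690 Da


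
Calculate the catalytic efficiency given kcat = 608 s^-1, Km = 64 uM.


Catalytic efficiency = kcat / Km
= 608 / 64
= 9.5 uM^-1*s^-1

9.5 uM^-1*s^-1


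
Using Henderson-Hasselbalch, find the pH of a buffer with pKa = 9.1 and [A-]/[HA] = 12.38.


pH = pKa + log10([A-]/[HA])
pH = 9.1 + log10(12.38)
pH = 10.1927

10.1927


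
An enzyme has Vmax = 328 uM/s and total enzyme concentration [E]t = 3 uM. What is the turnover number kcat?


kcat = Vmax / [E]t
kcat = 328 / 3
kcat = 109.3333 s^-1

109.3333 s^-1


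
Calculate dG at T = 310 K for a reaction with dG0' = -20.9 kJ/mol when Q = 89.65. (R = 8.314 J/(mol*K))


dG = dG0' + RT * ln(Q) / 1000
dG = -20.9 + 8.314 * 310 * ln(89.65) / 1000
dG = -9.3125 kJ/mol

-9.3125 kJ/mol


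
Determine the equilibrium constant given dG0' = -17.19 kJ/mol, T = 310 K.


Keq = exp(-dG0 * 1000 / (R * T))
Keq = exp(-(-17.19) * 1000 / (8.314 * 310))
Keq = 788.1333

788.1333


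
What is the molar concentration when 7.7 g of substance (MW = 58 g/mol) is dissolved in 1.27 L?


C = (mass / MW) / volume
C = (7.7 / 58) / 1.27
C = 0.1045 M

0.1045 M


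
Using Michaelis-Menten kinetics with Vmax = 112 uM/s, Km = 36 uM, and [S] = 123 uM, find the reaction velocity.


v = Vmax * [S] / (Km + [S])
v = 112 * 123 / (36 + 123)
v = 86.6415 uM/s

86.6415 uM/s


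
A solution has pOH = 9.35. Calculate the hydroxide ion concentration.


[OH-] = 10^(-pOH)
[OH-] = 10^(-9.35)
[OH-] = 4.467e-10 M

4.467e-10 M
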